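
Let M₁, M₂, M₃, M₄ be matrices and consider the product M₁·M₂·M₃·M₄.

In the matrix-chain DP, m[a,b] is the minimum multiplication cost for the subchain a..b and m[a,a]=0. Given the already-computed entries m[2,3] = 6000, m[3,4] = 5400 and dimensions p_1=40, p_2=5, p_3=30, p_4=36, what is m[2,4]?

12600

m[2,4] = min over k∈[2,3] of m[2,k]+m[k+1,4]+p_{1}·p_k·p_{4}.
k=2: 0 + 5400 + 40·5·36 = 12600; k=3: 6000 + 0 + 40·30·36 = 49200.
Minimum: 12600 at k=2.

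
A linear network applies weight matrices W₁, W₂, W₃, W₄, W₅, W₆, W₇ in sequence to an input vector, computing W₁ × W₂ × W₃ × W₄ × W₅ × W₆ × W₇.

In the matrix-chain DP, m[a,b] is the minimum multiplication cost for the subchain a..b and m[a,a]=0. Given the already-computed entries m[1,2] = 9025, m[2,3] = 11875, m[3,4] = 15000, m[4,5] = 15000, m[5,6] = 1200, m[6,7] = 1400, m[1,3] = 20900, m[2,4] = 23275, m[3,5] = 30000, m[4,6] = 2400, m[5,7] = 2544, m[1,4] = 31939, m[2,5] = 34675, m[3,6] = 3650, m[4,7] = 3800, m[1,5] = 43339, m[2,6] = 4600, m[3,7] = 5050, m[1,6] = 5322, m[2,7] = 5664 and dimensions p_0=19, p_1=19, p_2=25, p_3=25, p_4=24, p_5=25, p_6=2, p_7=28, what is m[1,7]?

m[1,7] = min over k∈[1,6] of m[1,k]+m[k+1,7]+p_{0}·p_k·p_{7}.
k=1: 0 + 5664 + 19·19·28 = 15772; k=2: 9025 + 5050 + 19·25·28 = 27375; k=3: 20900 + 3800 + 19·25·28 = 38000; k=4: 31939 + 2544 + 19·24·28 = 47251; k=5: 43339 + 1400 + 19·25·28 = 58039; k=6: 5322 + 0 + 19·2·28 = 6386.
Minimum: 6386 at k=6.

6386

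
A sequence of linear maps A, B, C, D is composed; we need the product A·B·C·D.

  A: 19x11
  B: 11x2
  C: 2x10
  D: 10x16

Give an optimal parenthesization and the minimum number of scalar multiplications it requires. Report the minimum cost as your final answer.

Adjacent pairs: AB = 19·11·2 = 418; BC = 11·2·10 = 220; CD = 2·10·16 = 320.
Length 3: A..C: k=1: 0+220+19·11·10=2310; k=2: 418+0+19·2·10=798 → min 798 | B..D: k=2: 0+320+11·2·16=672; k=3: 220+0+11·10·16=1980 → min 672.
Length 4: A..D: k=1: 0+672+19·11·16=4016; k=2: 418+320+19·2·16=1346; k=3: 798+0+19·10·16=3838 → min 1346.
Optimal parenthesization: ((A·B)·(C·D)) with cost 1346.

1346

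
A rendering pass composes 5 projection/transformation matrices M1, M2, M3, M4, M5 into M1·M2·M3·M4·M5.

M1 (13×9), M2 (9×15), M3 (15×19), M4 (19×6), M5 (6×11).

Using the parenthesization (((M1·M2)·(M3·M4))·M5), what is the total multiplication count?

5493

(M1·M2): 13×9 by 9×15 → 13×15, cost 13·9·15 = 1755
(M3·M4): 15×19 by 19×6 → 15×6, cost 15·19·6 = 1710
((M1·M2)·(M3·M4)): 13×15 by 15×6 → 13×6, cost 13·15·6 = 1170; cumulative 4635
(((M1·M2)·(M3·M4))·M5): 13×6 by 6×11 → 13×11, cost 13·6·11 = 858; cumulative 5493
Total: 5493 scalar multiplications.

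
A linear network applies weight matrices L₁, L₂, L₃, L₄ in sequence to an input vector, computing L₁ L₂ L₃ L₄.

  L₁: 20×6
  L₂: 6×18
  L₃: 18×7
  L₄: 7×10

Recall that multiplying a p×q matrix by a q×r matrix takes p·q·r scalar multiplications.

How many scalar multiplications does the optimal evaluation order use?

Adjacent pairs: L₁L₂ = 20·6·18 = 2160; L₂L₃ = 6·18·7 = 756; L₃L₄ = 18·7·10 = 1260.
Length 3: L₁..L₃: k=1: 0+756+20·6·7=1596; k=2: 2160+0+20·18·7=4680 → min 1596 | L₂..L₄: k=2: 0+1260+6·18·10=2340; k=3: 756+0+6·7·10=1176 → min 1176.
Length 4: L₁..L₄: k=1: 0+1176+20·6·10=2376; k=2: 2160+1260+20·18·10=7020; k=3: 1596+0+20·7·10=2996 → min 2376.
Optimal order: (L₁ ((L₂ L₃) L₄)) with cost 2376.

2376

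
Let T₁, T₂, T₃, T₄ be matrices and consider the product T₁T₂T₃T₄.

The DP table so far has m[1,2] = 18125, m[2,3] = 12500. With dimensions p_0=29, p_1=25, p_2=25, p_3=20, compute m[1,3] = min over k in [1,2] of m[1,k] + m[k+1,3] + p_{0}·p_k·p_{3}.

27000

m[1,3] = min over k∈[1,2] of m[1,k]+m[k+1,3]+p_{0}·p_k·p_{3}.
k=1: 0 + 12500 + 29·25·20 = 27000; k=2: 18125 + 0 + 29·25·20 = 32625.
Minimum: 27000 at k=1.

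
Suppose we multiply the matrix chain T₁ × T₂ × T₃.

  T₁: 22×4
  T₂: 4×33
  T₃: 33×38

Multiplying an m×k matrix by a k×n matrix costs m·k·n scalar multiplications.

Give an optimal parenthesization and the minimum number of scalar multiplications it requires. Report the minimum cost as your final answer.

(T₁ × (T₂ × T₃)): cost 8360.
((T₁ × T₂) × T₃): cost 30492.
Optimal: (T₁ × (T₂ × T₃)) with cost 8360.

8360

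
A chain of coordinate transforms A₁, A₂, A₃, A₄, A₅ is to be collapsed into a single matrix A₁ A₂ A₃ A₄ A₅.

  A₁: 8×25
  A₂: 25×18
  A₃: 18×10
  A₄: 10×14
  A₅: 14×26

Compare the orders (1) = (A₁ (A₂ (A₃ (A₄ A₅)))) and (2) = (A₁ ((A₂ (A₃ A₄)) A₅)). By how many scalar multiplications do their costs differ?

Order (1) = (A₁ (A₂ (A₃ (A₄ A₅)))): (A₄ A₅): 10×14 by 14×26 → 10×26, cost 10·14·26 = 3640; (A₃ (A₄ A₅)): 18×10 by 10×26 → 18×26, cost 18·10·26 = 4680; cumulative 8320; (A₂ (A₃ (A₄ A₅))): 25×18 by 18×26 → 25×26, cost 25·18·26 = 11700; cumulative 20020; (A₁ (A₂ (A₃ (A₄ A₅)))): 8×25 by 25×26 → 8×26, cost 8·25·26 = 5200; cumulative 25220. Total 25220.
Order (2) = (A₁ ((A₂ (A₃ A₄)) A₅)): (A₃ A₄): 18×10 by 10×14 → 18×14, cost 18·10·14 = 2520; (A₂ (A₃ A₄)): 25×18 by 18×14 → 25×14, cost 25·18·14 = 6300; cumulative 8820; ((A₂ (A₃ A₄)) A₅): 25×14 by 14×26 → 25×26, cost 25·14·26 = 9100; cumulative 17920; (A₁ ((A₂ (A₃ A₄)) A₅)): 8×25 by 25×26 → 8×26, cost 8·25·26 = 5200; cumulative 23120. Total 23120.
Difference: |25220 − 23120| = 2100.

2100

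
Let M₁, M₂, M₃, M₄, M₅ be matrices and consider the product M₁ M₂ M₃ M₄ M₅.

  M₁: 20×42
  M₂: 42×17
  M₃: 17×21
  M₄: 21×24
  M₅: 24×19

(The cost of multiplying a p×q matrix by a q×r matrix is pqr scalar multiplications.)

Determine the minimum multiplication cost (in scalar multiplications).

Adjacent pairs: M₁M₂ = 20·42·17 = 14280; M₂M₃ = 42·17·21 = 14994; M₃M₄ = 17·21·24 = 8568; M₄M₅ = 21·24·19 = 9576.
Length 3: M₁..M₃: k=1: 0+14994+20·42·21=32634; k=2: 14280+0+20·17·21=21420 → min 21420 | M₂..M₄: k=2: 0+8568+42·17·24=25704; k=3: 14994+0+42·21·24=36162 → min 25704 | M₃..M₅: k=3: 0+9576+17·21·19=16359; k=4: 8568+0+17·24·19=16320 → min 16320.
Length 4: M₁..M₄: k=1: 0+25704+20·42·24=45864; k=2: 14280+8568+20·17·24=31008; k=3: 21420+0+20·21·24=31500 → min 31008 | M₂..M₅: k=2: 0+16320+42·17·19=29886; k=3: 14994+9576+42·21·19=41328; k=4: 25704+0+42·24·19=44856 → min 29886.
Length 5: M₁..M₅: k=1: 0+29886+20·42·19=45846; k=2: 14280+16320+20·17·19=37060; k=3: 21420+9576+20·21·19=38976; k=4: 31008+0+20·24·19=40128 → min 37060.
Optimal order: ((M₁ M₂) ((M₃ M₄) M₅)) with cost 37060.

37060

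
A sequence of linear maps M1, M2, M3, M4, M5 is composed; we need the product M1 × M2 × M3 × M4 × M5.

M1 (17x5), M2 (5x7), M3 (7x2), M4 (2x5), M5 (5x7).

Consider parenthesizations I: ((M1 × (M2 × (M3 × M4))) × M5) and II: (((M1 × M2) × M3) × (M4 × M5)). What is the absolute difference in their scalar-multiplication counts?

124

Order I = ((M1 × (M2 × (M3 × M4))) × M5): (M3 × M4): 7×2 by 2×5 → 7×5, cost 7·2·5 = 70; (M2 × (M3 × M4)): 5×7 by 7×5 → 5×5, cost 5·7·5 = 175; cumulative 245; (M1 × (M2 × (M3 × M4))): 17×5 by 5×5 → 17×5, cost 17·5·5 = 425; cumulative 670; ((M1 × (M2 × (M3 × M4))) × M5): 17×5 by 5×7 → 17×7, cost 17·5·7 = 595; cumulative 1265. Total 1265.
Order II = (((M1 × M2) × M3) × (M4 × M5)): (M1 × M2): 17×5 by 5×7 → 17×7, cost 17·5·7 = 595; ((M1 × M2) × M3): 17×7 by 7×2 → 17×2, cost 17·7·2 = 238; cumulative 833; (M4 × M5): 2×5 by 5×7 → 2×7, cost 2·5·7 = 70; (((M1 × M2) × M3) × (M4 × M5)): 17×2 by 2×7 → 17×7, cost 17·2·7 = 238; cumulative 1141. Total 1141.
Difference: |1265 − 1141| = 124.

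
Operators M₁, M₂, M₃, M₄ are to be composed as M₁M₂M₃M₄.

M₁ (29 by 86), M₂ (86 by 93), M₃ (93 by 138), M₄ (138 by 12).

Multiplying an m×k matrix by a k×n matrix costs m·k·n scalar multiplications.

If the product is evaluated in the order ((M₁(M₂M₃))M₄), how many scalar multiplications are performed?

(M₂M₃): 86×93 by 93×138 → 86×138, cost 86·93·138 = 1103724
(M₁(M₂M₃)): 29×86 by 86×138 → 29×138, cost 29·86·138 = 344172; cumulative 1447896
((M₁(M₂M₃))M₄): 29×138 by 138×12 → 29×12, cost 29·138·12 = 48024; cumulative 1495920
Total: 1495920 scalar multiplications.

1495920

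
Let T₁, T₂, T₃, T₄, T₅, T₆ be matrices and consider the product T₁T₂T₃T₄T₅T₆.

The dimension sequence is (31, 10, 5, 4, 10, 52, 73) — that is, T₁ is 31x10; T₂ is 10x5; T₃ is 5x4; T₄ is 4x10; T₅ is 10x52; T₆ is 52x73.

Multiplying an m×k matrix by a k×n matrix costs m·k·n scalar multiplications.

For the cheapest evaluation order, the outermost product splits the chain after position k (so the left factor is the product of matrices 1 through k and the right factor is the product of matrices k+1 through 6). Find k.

Adjacent pairs: T₁T₂ = 31·10·5 = 1550; T₂T₃ = 10·5·4 = 200; T₃T₄ = 5·4·10 = 200; T₄T₅ = 4·10·52 = 2080; T₅T₆ = 10·52·73 = 37960.
Length 3: T₁..T₃: k=1: 0+200+31·10·4=1440; k=2: 1550+0+31·5·4=2170 → min 1440 | T₂..T₄: k=2: 0+200+10·5·10=700; k=3: 200+0+10·4·10=600 → min 600 | T₃..T₅: k=3: 0+2080+5·4·52=3120; k=4: 200+0+5·10·52=2800 → min 2800 | T₄..T₆: k=4: 0+37960+4·10·73=40880; k=5: 2080+0+4·52·73=17264 → min 17264.
Length 4: T₁..T₄: k=1: 0+600+31·10·10=3700; k=2: 1550+200+31·5·10=3300; k=3: 1440+0+31·4·10=2680 → min 2680 | T₂..T₅: k=2: 0+2800+10·5·52=5400; k=3: 200+2080+10·4·52=4360; k=4: 600+0+10·10·52=5800 → min 4360 | T₃..T₆: k=3: 0+17264+5·4·73=18724; k=4: 200+37960+5·10·73=41810; k=5: 2800+0+5·52·73=21780 → min 18724.
Length 5: T₁..T₅: k=1: 0+4360+31·10·52=20480; k=2: 1550+2800+31·5·52=12410; k=3: 1440+2080+31·4·52=9968; k=4: 2680+0+31·10·52=18800 → min 9968 | T₂..T₆: k=2: 0+18724+10·5·73=22374; k=3: 200+17264+10·4·73=20384; k=4: 600+37960+10·10·73=45860; k=5: 4360+0+10·52·73=42320 → min 20384.
Top-level splits: k=1: (T₁..T₁)·(T₂..T₆) → 0+20384+31·10·73 = 43014; k=2: (T₁..T₂)·(T₃..T₆) → 1550+18724+31·5·73 = 31589; k=3: (T₁..T₃)·(T₄..T₆) → 1440+17264+31·4·73 = 27756; k=4: (T₁..T₄)·(T₅..T₆) → 2680+37960+31·10·73 = 63270; k=5: (T₁..T₅)·(T₆..T₆) → 9968+0+31·52·73 = 127644.
Best split is after T₃, i.e. k = 3.

3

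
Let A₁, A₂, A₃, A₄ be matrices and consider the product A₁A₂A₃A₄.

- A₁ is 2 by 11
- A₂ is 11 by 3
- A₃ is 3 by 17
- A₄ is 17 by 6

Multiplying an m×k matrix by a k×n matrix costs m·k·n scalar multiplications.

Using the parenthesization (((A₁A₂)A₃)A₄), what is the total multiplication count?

372

(A₁A₂): 2×11 by 11×3 → 2×3, cost 2·11·3 = 66
((A₁A₂)A₃): 2×3 by 3×17 → 2×17, cost 2·3·17 = 102; cumulative 168
(((A₁A₂)A₃)A₄): 2×17 by 17×6 → 2×6, cost 2·17·6 = 204; cumulative 372
Total: 372 scalar multiplications.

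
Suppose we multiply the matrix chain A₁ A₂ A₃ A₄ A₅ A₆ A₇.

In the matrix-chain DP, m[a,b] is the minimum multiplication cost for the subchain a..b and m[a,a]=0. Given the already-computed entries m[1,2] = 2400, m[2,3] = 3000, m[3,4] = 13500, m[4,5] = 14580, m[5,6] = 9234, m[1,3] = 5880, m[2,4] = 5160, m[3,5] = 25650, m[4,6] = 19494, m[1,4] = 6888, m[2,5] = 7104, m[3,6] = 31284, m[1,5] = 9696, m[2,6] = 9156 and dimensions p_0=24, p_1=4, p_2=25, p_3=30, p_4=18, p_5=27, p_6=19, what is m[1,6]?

m[1,6] = min over k∈[1,5] of m[1,k]+m[k+1,6]+p_{0}·p_k·p_{6}.
k=1: 0 + 9156 + 24·4·19 = 10980; k=2: 2400 + 31284 + 24·25·19 = 45084; k=3: 5880 + 19494 + 24·30·19 = 39054; k=4: 6888 + 9234 + 24·18·19 = 24330; k=5: 9696 + 0 + 24·27·19 = 22008.
Minimum: 10980 at k=1.

10980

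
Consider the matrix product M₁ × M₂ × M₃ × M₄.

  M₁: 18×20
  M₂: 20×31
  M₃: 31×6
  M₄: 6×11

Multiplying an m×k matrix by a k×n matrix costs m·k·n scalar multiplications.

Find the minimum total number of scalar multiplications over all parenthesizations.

7068

Adjacent pairs: M₁M₂ = 18·20·31 = 11160; M₂M₃ = 20·31·6 = 3720; M₃M₄ = 31·6·11 = 2046.
Length 3: M₁..M₃: k=1: 0+3720+18·20·6=5880; k=2: 11160+0+18·31·6=14508 → min 5880 | M₂..M₄: k=2: 0+2046+20·31·11=8866; k=3: 3720+0+20·6·11=5040 → min 5040.
Length 4: M₁..M₄: k=1: 0+5040+18·20·11=9000; k=2: 11160+2046+18·31·11=19344; k=3: 5880+0+18·6·11=7068 → min 7068.
Optimal order: ((M₁ × (M₂ × M₃)) × M₄) with cost 7068.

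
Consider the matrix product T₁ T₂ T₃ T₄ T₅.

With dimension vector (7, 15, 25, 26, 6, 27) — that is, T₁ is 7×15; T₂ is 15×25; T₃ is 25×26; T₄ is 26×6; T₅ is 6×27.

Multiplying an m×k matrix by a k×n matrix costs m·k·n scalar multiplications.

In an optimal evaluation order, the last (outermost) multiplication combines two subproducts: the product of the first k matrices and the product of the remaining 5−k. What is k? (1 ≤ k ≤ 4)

Adjacent pairs: T₁T₂ = 7·15·25 = 2625; T₂T₃ = 15·25·26 = 9750; T₃T₄ = 25·26·6 = 3900; T₄T₅ = 26·6·27 = 4212.
Length 3: T₁..T₃: k=1: 0+9750+7·15·26=12480; k=2: 2625+0+7·25·26=7175 → min 7175 | T₂..T₄: k=2: 0+3900+15·25·6=6150; k=3: 9750+0+15·26·6=12090 → min 6150 | T₃..T₅: k=3: 0+4212+25·26·27=21762; k=4: 3900+0+25·6·27=7950 → min 7950.
Length 4: T₁..T₄: k=1: 0+6150+7·15·6=6780; k=2: 2625+3900+7·25·6=7575; k=3: 7175+0+7·26·6=8267 → min 6780 | T₂..T₅: k=2: 0+7950+15·25·27=18075; k=3: 9750+4212+15·26·27=24492; k=4: 6150+0+15·6·27=8580 → min 8580.
Top-level splits: k=1: (T₁..T₁)·(T₂..T₅) → 0+8580+7·15·27 = 11415; k=2: (T₁..T₂)·(T₃..T₅) → 2625+7950+7·25·27 = 15300; k=3: (T₁..T₃)·(T₄..T₅) → 7175+4212+7·26·27 = 16301; k=4: (T₁..T₄)·(T₅..T₅) → 6780+0+7·6·27 = 7914.
Best split is after T₄, i.e. k = 4.

4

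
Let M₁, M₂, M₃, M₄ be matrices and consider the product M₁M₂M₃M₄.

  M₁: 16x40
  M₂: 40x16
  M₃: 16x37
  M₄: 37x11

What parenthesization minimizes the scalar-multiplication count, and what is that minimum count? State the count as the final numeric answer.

19568

Adjacent pairs: M₁M₂ = 16·40·16 = 10240; M₂M₃ = 40·16·37 = 23680; M₃M₄ = 16·37·11 = 6512.
Length 3: M₁..M₃: k=1: 0+23680+16·40·37=47360; k=2: 10240+0+16·16·37=19712 → min 19712 | M₂..M₄: k=2: 0+6512+40·16·11=13552; k=3: 23680+0+40·37·11=39960 → min 13552.
Length 4: M₁..M₄: k=1: 0+13552+16·40·11=20592; k=2: 10240+6512+16·16·11=19568; k=3: 19712+0+16·37·11=26224 → min 19568.
Optimal parenthesization: ((M₁M₂)(M₃M₄)) with cost 19568.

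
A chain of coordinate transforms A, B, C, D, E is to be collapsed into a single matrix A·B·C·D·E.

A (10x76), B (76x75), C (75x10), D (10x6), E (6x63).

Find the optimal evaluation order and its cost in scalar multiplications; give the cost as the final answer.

47040

Adjacent pairs: AB = 10·76·75 = 57000; BC = 76·75·10 = 57000; CD = 75·10·6 = 4500; DE = 10·6·63 = 3780.
Length 3: A..C: k=1: 0+57000+10·76·10=64600; k=2: 57000+0+10·75·10=64500 → min 64500 | B..D: k=2: 0+4500+76·75·6=38700; k=3: 57000+0+76·10·6=61560 → min 38700 | C..E: k=3: 0+3780+75·10·63=51030; k=4: 4500+0+75·6·63=32850 → min 32850.
Length 4: A..D: k=1: 0+38700+10·76·6=43260; k=2: 57000+4500+10·75·6=66000; k=3: 64500+0+10·10·6=65100 → min 43260 | B..E: k=2: 0+32850+76·75·63=391950; k=3: 57000+3780+76·10·63=108660; k=4: 38700+0+76·6·63=67428 → min 67428.
Length 5: A..E: k=1: 0+67428+10·76·63=115308; k=2: 57000+32850+10·75·63=137100; k=3: 64500+3780+10·10·63=74580; k=4: 43260+0+10·6·63=47040 → min 47040.
Optimal parenthesization: ((A·(B·(C·D)))·E) with cost 47040.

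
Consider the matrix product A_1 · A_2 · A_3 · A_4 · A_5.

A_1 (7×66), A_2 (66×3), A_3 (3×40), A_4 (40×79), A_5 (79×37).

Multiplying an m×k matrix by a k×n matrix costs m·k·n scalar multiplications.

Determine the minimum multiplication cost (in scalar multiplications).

Adjacent pairs: A_1A_2 = 7·66·3 = 1386; A_2A_3 = 66·3·40 = 7920; A_3A_4 = 3·40·79 = 9480; A_4A_5 = 40·79·37 = 116920.
Length 3: A_1..A_3: k=1: 0+7920+7·66·40=26400; k=2: 1386+0+7·3·40=2226 → min 2226 | A_2..A_4: k=2: 0+9480+66·3·79=25122; k=3: 7920+0+66·40·79=216480 → min 25122 | A_3..A_5: k=3: 0+116920+3·40·37=121360; k=4: 9480+0+3·79·37=18249 → min 18249.
Length 4: A_1..A_4: k=1: 0+25122+7·66·79=61620; k=2: 1386+9480+7·3·79=12525; k=3: 2226+0+7·40·79=24346 → min 12525 | A_2..A_5: k=2: 0+18249+66·3·37=25575; k=3: 7920+116920+66·40·37=222520; k=4: 25122+0+66·79·37=218040 → min 25575.
Length 5: A_1..A_5: k=1: 0+25575+7·66·37=42669; k=2: 1386+18249+7·3·37=20412; k=3: 2226+116920+7·40·37=129506; k=4: 12525+0+7·79·37=32986 → min 20412.
Optimal order: ((A_1 · A_2) · ((A_3 · A_4) · A_5)) with cost 20412.

20412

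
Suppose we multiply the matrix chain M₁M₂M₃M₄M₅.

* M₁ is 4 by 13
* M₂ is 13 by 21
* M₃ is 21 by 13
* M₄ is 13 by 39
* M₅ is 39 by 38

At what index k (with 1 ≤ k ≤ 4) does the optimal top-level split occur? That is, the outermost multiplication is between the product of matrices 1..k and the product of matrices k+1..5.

Adjacent pairs: M₁M₂ = 4·13·21 = 1092; M₂M₃ = 13·21·13 = 3549; M₃M₄ = 21·13·39 = 10647; M₄M₅ = 13·39·38 = 19266.
Length 3: M₁..M₃: k=1: 0+3549+4·13·13=4225; k=2: 1092+0+4·21·13=2184 → min 2184 | M₂..M₄: k=2: 0+10647+13·21·39=21294; k=3: 3549+0+13·13·39=10140 → min 10140 | M₃..M₅: k=3: 0+19266+21·13·38=29640; k=4: 10647+0+21·39·38=41769 → min 29640.
Length 4: M₁..M₄: k=1: 0+10140+4·13·39=12168; k=2: 1092+10647+4·21·39=15015; k=3: 2184+0+4·13·39=4212 → min 4212 | M₂..M₅: k=2: 0+29640+13·21·38=40014; k=3: 3549+19266+13·13·38=29237; k=4: 10140+0+13·39·38=29406 → min 29237.
Top-level splits: k=1: (M₁..M₁)·(M₂..M₅) → 0+29237+4·13·38 = 31213; k=2: (M₁..M₂)·(M₃..M₅) → 1092+29640+4·21·38 = 33924; k=3: (M₁..M₃)·(M₄..M₅) → 2184+19266+4·13·38 = 23426; k=4: (M₁..M₄)·(M₅..M₅) → 4212+0+4·39·38 = 10140.
Best split is after M₄, i.e. k = 4.

4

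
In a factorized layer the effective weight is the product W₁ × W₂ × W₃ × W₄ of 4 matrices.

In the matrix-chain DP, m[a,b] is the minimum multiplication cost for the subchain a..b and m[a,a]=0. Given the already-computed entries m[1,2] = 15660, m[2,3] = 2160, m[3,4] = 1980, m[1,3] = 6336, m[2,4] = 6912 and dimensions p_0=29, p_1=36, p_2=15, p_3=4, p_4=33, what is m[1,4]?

m[1,4] = min over k∈[1,3] of m[1,k]+m[k+1,4]+p_{0}·p_k·p_{4}.
k=1: 0 + 6912 + 29·36·33 = 41364; k=2: 15660 + 1980 + 29·15·33 = 31995; k=3: 6336 + 0 + 29·4·33 = 10164.
Minimum: 10164 at k=3.

10164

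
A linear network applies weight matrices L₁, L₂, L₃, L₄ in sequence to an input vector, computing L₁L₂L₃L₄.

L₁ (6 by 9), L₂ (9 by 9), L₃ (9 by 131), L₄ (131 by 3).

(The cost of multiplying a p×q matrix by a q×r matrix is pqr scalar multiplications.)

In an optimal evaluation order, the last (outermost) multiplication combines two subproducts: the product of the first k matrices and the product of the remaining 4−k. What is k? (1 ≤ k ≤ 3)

Adjacent pairs: L₁L₂ = 6·9·9 = 486; L₂L₃ = 9·9·131 = 10611; L₃L₄ = 9·131·3 = 3537.
Length 3: L₁..L₃: k=1: 0+10611+6·9·131=17685; k=2: 486+0+6·9·131=7560 → min 7560 | L₂..L₄: k=2: 0+3537+9·9·3=3780; k=3: 10611+0+9·131·3=14148 → min 3780.
Top-level splits: k=1: (L₁..L₁)·(L₂..L₄) → 0+3780+6·9·3 = 3942; k=2: (L₁..L₂)·(L₃..L₄) → 486+3537+6·9·3 = 4185; k=3: (L₁..L₃)·(L₄..L₄) → 7560+0+6·131·3 = 9918.
Best split is after L₁, i.e. k = 1.

1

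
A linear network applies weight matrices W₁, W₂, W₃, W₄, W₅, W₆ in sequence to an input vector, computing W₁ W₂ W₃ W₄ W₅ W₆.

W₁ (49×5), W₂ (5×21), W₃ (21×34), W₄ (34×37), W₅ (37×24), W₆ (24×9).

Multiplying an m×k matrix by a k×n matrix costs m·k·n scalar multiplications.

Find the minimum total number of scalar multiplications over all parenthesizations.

17585

Adjacent pairs: W₁W₂ = 49·5·21 = 5145; W₂W₃ = 5·21·34 = 3570; W₃W₄ = 21·34·37 = 26418; W₄W₅ = 34·37·24 = 30192; W₅W₆ = 37·24·9 = 7992.
Length 3: W₁..W₃: k=1: 0+3570+49·5·34=11900; k=2: 5145+0+49·21·34=40131 → min 11900 | W₂..W₄: k=2: 0+26418+5·21·37=30303; k=3: 3570+0+5·34·37=9860 → min 9860 | W₃..W₅: k=3: 0+30192+21·34·24=47328; k=4: 26418+0+21·37·24=45066 → min 45066 | W₄..W₆: k=4: 0+7992+34·37·9=19314; k=5: 30192+0+34·24·9=37536 → min 19314.
Length 4: W₁..W₄: k=1: 0+9860+49·5·37=18925; k=2: 5145+26418+49·21·37=69636; k=3: 11900+0+49·34·37=73542 → min 18925 | W₂..W₅: k=2: 0+45066+5·21·24=47586; k=3: 3570+30192+5·34·24=37842; k=4: 9860+0+5·37·24=14300 → min 14300 | W₃..W₆: k=3: 0+19314+21·34·9=25740; k=4: 26418+7992+21·37·9=41403; k=5: 45066+0+21·24·9=49602 → min 25740.
Length 5: W₁..W₅: k=1: 0+14300+49·5·24=20180; k=2: 5145+45066+49·21·24=74907; k=3: 11900+30192+49·34·24=82076; k=4: 18925+0+49·37·24=62437 → min 20180 | W₂..W₆: k=2: 0+25740+5·21·9=26685; k=3: 3570+19314+5·34·9=24414; k=4: 9860+7992+5·37·9=19517; k=5: 14300+0+5·24·9=15380 → min 15380.
Length 6: W₁..W₆: k=1: 0+15380+49·5·9=17585; k=2: 5145+25740+49·21·9=40146; k=3: 11900+19314+49·34·9=46208; k=4: 18925+7992+49·37·9=43234; k=5: 20180+0+49·24·9=30764 → min 17585.
Optimal order: (W₁ ((((W₂ W₃) W₄) W₅) W₆)) with cost 17585.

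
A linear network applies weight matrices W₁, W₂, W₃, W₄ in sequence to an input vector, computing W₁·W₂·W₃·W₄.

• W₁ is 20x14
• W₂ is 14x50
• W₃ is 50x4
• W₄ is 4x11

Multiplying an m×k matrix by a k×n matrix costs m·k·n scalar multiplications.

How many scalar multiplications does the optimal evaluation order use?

Adjacent pairs: W₁W₂ = 20·14·50 = 14000; W₂W₃ = 14·50·4 = 2800; W₃W₄ = 50·4·11 = 2200.
Length 3: W₁..W₃: k=1: 0+2800+20·14·4=3920; k=2: 14000+0+20·50·4=18000 → min 3920 | W₂..W₄: k=2: 0+2200+14·50·11=9900; k=3: 2800+0+14·4·11=3416 → min 3416.
Length 4: W₁..W₄: k=1: 0+3416+20·14·11=6496; k=2: 14000+2200+20·50·11=27200; k=3: 3920+0+20·4·11=4800 → min 4800.
Optimal order: ((W₁·(W₂·W₃))·W₄) with cost 4800.

4800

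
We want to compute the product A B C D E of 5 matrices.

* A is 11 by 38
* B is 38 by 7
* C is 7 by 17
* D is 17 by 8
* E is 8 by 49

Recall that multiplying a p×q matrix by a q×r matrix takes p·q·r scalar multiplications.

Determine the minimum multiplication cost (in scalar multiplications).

Adjacent pairs: AB = 11·38·7 = 2926; BC = 38·7·17 = 4522; CD = 7·17·8 = 952; DE = 17·8·49 = 6664.
Length 3: A..C: k=1: 0+4522+11·38·17=11628; k=2: 2926+0+11·7·17=4235 → min 4235 | B..D: k=2: 0+952+38·7·8=3080; k=3: 4522+0+38·17·8=9690 → min 3080 | C..E: k=3: 0+6664+7·17·49=12495; k=4: 952+0+7·8·49=3696 → min 3696.
Length 4: A..D: k=1: 0+3080+11·38·8=6424; k=2: 2926+952+11·7·8=4494; k=3: 4235+0+11·17·8=5731 → min 4494 | B..E: k=2: 0+3696+38·7·49=16730; k=3: 4522+6664+38·17·49=42840; k=4: 3080+0+38·8·49=17976 → min 16730.
Length 5: A..E: k=1: 0+16730+11·38·49=37212; k=2: 2926+3696+11·7·49=10395; k=3: 4235+6664+11·17·49=20062; k=4: 4494+0+11·8·49=8806 → min 8806.
Optimal order: (((A B) (C D)) E) with cost 8806.

8806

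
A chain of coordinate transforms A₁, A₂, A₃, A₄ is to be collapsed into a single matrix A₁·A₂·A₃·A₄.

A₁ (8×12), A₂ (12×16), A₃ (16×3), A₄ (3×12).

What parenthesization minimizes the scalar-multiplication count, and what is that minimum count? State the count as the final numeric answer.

1152

Adjacent pairs: A₁A₂ = 8·12·16 = 1536; A₂A₃ = 12·16·3 = 576; A₃A₄ = 16·3·12 = 576.
Length 3: A₁..A₃: k=1: 0+576+8·12·3=864; k=2: 1536+0+8·16·3=1920 → min 864 | A₂..A₄: k=2: 0+576+12·16·12=2880; k=3: 576+0+12·3·12=1008 → min 1008.
Length 4: A₁..A₄: k=1: 0+1008+8·12·12=2160; k=2: 1536+576+8·16·12=3648; k=3: 864+0+8·3·12=1152 → min 1152.
Optimal parenthesization: ((A₁·(A₂·A₃))·A₄) with cost 1152.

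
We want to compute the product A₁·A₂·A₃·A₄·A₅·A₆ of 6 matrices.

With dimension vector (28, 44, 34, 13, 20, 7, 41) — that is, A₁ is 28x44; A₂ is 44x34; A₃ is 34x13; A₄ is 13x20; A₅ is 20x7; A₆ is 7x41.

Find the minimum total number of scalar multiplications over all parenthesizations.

Adjacent pairs: A₁A₂ = 28·44·34 = 41888; A₂A₃ = 44·34·13 = 19448; A₃A₄ = 34·13·20 = 8840; A₄A₅ = 13·20·7 = 1820; A₅A₆ = 20·7·41 = 5740.
Length 3: A₁..A₃: k=1: 0+19448+28·44·13=35464; k=2: 41888+0+28·34·13=54264 → min 35464 | A₂..A₄: k=2: 0+8840+44·34·20=38760; k=3: 19448+0+44·13·20=30888 → min 30888 | A₃..A₅: k=3: 0+1820+34·13·7=4914; k=4: 8840+0+34·20·7=13600 → min 4914 | A₄..A₆: k=4: 0+5740+13·20·41=16400; k=5: 1820+0+13·7·41=5551 → min 5551.
Length 4: A₁..A₄: k=1: 0+30888+28·44·20=55528; k=2: 41888+8840+28·34·20=69768; k=3: 35464+0+28·13·20=42744 → min 42744 | A₂..A₅: k=2: 0+4914+44·34·7=15386; k=3: 19448+1820+44·13·7=25272; k=4: 30888+0+44·20·7=37048 → min 15386 | A₃..A₆: k=3: 0+5551+34·13·41=23673; k=4: 8840+5740+34·20·41=42460; k=5: 4914+0+34·7·41=14672 → min 14672.
Length 5: A₁..A₅: k=1: 0+15386+28·44·7=24010; k=2: 41888+4914+28·34·7=53466; k=3: 35464+1820+28·13·7=39832; k=4: 42744+0+28·20·7=46664 → min 24010 | A₂..A₆: k=2: 0+14672+44·34·41=76008; k=3: 19448+5551+44·13·41=48451; k=4: 30888+5740+44·20·41=72708; k=5: 15386+0+44·7·41=28014 → min 28014.
Length 6: A₁..A₆: k=1: 0+28014+28·44·41=78526; k=2: 41888+14672+28·34·41=95592; k=3: 35464+5551+28·13·41=55939; k=4: 42744+5740+28·20·41=71444; k=5: 24010+0+28·7·41=32046 → min 32046.
Optimal order: ((A₁·(A₂·(A₃·(A₄·A₅))))·A₆) with cost 32046.

32046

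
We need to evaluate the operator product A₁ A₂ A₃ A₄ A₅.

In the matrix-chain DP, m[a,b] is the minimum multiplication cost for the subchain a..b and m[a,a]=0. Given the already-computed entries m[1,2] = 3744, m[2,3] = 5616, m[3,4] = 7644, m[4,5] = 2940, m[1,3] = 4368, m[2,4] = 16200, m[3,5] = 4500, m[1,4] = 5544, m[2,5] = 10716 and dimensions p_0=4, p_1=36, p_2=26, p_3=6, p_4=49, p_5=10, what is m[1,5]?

m[1,5] = min over k∈[1,4] of m[1,k]+m[k+1,5]+p_{0}·p_k·p_{5}.
k=1: 0 + 10716 + 4·36·10 = 12156; k=2: 3744 + 4500 + 4·26·10 = 9284; k=3: 4368 + 2940 + 4·6·10 = 7548; k=4: 5544 + 0 + 4·49·10 = 7504.
Minimum: 7504 at k=4.

7504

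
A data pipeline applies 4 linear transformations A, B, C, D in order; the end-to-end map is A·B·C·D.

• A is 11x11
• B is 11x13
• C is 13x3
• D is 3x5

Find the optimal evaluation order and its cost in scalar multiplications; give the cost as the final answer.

957

Adjacent pairs: AB = 11·11·13 = 1573; BC = 11·13·3 = 429; CD = 13·3·5 = 195.
Length 3: A..C: k=1: 0+429+11·11·3=792; k=2: 1573+0+11·13·3=2002 → min 792 | B..D: k=2: 0+195+11·13·5=910; k=3: 429+0+11·3·5=594 → min 594.
Length 4: A..D: k=1: 0+594+11·11·5=1199; k=2: 1573+195+11·13·5=2483; k=3: 792+0+11·3·5=957 → min 957.
Optimal parenthesization: ((A·(B·C))·D) with cost 957.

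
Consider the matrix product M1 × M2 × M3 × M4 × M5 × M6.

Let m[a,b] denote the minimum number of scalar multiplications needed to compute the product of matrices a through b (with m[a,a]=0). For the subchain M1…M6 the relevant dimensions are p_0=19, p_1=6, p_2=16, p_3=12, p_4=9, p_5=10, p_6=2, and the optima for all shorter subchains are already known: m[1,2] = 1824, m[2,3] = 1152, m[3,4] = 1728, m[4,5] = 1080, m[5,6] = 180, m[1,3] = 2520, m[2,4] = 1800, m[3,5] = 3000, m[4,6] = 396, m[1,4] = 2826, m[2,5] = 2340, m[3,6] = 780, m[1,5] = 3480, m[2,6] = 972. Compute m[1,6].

1200

m[1,6] = min over k∈[1,5] of m[1,k]+m[k+1,6]+p_{0}·p_k·p_{6}.
k=1: 0 + 972 + 19·6·2 = 1200; k=2: 1824 + 780 + 19·16·2 = 3212; k=3: 2520 + 396 + 19·12·2 = 3372; k=4: 2826 + 180 + 19·9·2 = 3348; k=5: 3480 + 0 + 19·10·2 = 3860.
Minimum: 1200 at k=1.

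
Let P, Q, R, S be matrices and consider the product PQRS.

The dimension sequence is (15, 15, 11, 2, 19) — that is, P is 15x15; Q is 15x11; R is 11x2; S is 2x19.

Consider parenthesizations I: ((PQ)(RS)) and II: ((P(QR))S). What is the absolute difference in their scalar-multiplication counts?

4678

Order I = ((PQ)(RS)): (PQ): 15×15 by 15×11 → 15×11, cost 15·15·11 = 2475; (RS): 11×2 by 2×19 → 11×19, cost 11·2·19 = 418; ((PQ)(RS)): 15×11 by 11×19 → 15×19, cost 15·11·19 = 3135; cumulative 6028. Total 6028.
Order II = ((P(QR))S): (QR): 15×11 by 11×2 → 15×2, cost 15·11·2 = 330; (P(QR)): 15×15 by 15×2 → 15×2, cost 15·15·2 = 450; cumulative 780; ((P(QR))S): 15×2 by 2×19 → 15×19, cost 15·2·19 = 570; cumulative 1350. Total 1350.
Difference: |6028 − 1350| = 4678.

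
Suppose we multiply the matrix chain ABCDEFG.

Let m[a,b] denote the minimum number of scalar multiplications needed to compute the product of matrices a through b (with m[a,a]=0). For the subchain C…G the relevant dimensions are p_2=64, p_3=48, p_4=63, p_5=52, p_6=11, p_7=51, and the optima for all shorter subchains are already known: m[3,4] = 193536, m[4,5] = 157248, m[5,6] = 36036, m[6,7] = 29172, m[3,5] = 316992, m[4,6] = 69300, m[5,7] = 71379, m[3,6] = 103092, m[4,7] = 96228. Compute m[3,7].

m[3,7] = min over k∈[3,6] of m[3,k]+m[k+1,7]+p_{2}·p_k·p_{7}.
k=3: 0 + 96228 + 64·48·51 = 252900; k=4: 193536 + 71379 + 64·63·51 = 470547; k=5: 316992 + 29172 + 64·52·51 = 515892; k=6: 103092 + 0 + 64·11·51 = 138996.
Minimum: 138996 at k=6.

138996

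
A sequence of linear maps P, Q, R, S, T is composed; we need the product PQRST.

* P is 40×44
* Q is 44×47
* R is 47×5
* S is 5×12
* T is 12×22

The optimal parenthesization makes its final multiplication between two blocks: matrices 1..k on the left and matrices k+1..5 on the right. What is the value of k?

3

Adjacent pairs: PQ = 40·44·47 = 82720; QR = 44·47·5 = 10340; RS = 47·5·12 = 2820; ST = 5·12·22 = 1320.
Length 3: P..R: k=1: 0+10340+40·44·5=19140; k=2: 82720+0+40·47·5=92120 → min 19140 | Q..S: k=2: 0+2820+44·47·12=27636; k=3: 10340+0+44·5·12=12980 → min 12980 | R..T: k=3: 0+1320+47·5·22=6490; k=4: 2820+0+47·12·22=15228 → min 6490.
Length 4: P..S: k=1: 0+12980+40·44·12=34100; k=2: 82720+2820+40·47·12=108100; k=3: 19140+0+40·5·12=21540 → min 21540 | Q..T: k=2: 0+6490+44·47·22=51986; k=3: 10340+1320+44·5·22=16500; k=4: 12980+0+44·12·22=24596 → min 16500.
Top-level splits: k=1: (P..P)·(Q..T) → 0+16500+40·44·22 = 55220; k=2: (P..Q)·(R..T) → 82720+6490+40·47·22 = 130570; k=3: (P..R)·(S..T) → 19140+1320+40·5·22 = 24860; k=4: (P..S)·(T..T) → 21540+0+40·12·22 = 32100.
Best split is after R, i.e. k = 3.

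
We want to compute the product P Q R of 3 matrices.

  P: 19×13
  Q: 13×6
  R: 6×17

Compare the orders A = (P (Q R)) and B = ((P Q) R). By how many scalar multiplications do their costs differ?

Order A = (P (Q R)): (Q R): 13×6 by 6×17 → 13×17, cost 13·6·17 = 1326; (P (Q R)): 19×13 by 13×17 → 19×17, cost 19·13·17 = 4199; cumulative 5525. Total 5525.
Order B = ((P Q) R): (P Q): 19×13 by 13×6 → 19×6, cost 19·13·6 = 1482; ((P Q) R): 19×6 by 6×17 → 19×17, cost 19·6·17 = 1938; cumulative 3420. Total 3420.
Difference: |5525 − 3420| = 2105.

2105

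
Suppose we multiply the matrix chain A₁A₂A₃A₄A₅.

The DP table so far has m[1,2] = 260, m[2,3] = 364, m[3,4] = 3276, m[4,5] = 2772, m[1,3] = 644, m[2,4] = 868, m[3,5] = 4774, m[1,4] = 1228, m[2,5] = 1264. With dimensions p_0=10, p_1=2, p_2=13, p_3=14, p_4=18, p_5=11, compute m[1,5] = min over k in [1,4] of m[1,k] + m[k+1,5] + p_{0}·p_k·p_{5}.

m[1,5] = min over k∈[1,4] of m[1,k]+m[k+1,5]+p_{0}·p_k·p_{5}.
k=1: 0 + 1264 + 10·2·11 = 1484; k=2: 260 + 4774 + 10·13·11 = 6464; k=3: 644 + 2772 + 10·14·11 = 4956; k=4: 1228 + 0 + 10·18·11 = 3208.
Minimum: 1484 at k=1.

1484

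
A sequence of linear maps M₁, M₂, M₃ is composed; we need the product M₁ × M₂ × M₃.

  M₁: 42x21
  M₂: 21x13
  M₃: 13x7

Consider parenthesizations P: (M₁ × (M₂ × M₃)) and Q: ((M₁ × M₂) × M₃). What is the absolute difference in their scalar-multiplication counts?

7203

Order P = (M₁ × (M₂ × M₃)): (M₂ × M₃): 21×13 by 13×7 → 21×7, cost 21·13·7 = 1911; (M₁ × (M₂ × M₃)): 42×21 by 21×7 → 42×7, cost 42·21·7 = 6174; cumulative 8085. Total 8085.
Order Q = ((M₁ × M₂) × M₃): (M₁ × M₂): 42×21 by 21×13 → 42×13, cost 42·21·13 = 11466; ((M₁ × M₂) × M₃): 42×13 by 13×7 → 42×7, cost 42·13·7 = 3822; cumulative 15288. Total 15288.
Difference: |8085 − 15288| = 7203.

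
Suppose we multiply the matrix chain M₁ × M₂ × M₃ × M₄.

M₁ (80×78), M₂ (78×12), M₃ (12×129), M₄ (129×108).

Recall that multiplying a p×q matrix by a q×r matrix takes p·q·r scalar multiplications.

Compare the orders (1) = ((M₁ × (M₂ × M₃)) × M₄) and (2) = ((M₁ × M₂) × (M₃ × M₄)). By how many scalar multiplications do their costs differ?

1694520

Order (1) = ((M₁ × (M₂ × M₃)) × M₄): (M₂ × M₃): 78×12 by 12×129 → 78×129, cost 78·12·129 = 120744; (M₁ × (M₂ × M₃)): 80×78 by 78×129 → 80×129, cost 80·78·129 = 804960; cumulative 925704; ((M₁ × (M₂ × M₃)) × M₄): 80×129 by 129×108 → 80×108, cost 80·129·108 = 1114560; cumulative 2040264. Total 2040264.
Order (2) = ((M₁ × M₂) × (M₃ × M₄)): (M₁ × M₂): 80×78 by 78×12 → 80×12, cost 80·78·12 = 74880; (M₃ × M₄): 12×129 by 129×108 → 12×108, cost 12·129·108 = 167184; ((M₁ × M₂) × (M₃ × M₄)): 80×12 by 12×108 → 80×108, cost 80·12·108 = 103680; cumulative 345744. Total 345744.
Difference: |2040264 − 345744| = 1694520.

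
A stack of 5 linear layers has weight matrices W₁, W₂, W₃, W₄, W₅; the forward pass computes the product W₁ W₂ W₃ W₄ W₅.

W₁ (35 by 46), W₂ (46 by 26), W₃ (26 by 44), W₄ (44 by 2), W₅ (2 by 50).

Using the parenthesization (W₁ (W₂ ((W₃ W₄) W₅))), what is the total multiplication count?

145188

(W₃ W₄): 26×44 by 44×2 → 26×2, cost 26·44·2 = 2288
((W₃ W₄) W₅): 26×2 by 2×50 → 26×50, cost 26·2·50 = 2600; cumulative 4888
(W₂ ((W₃ W₄) W₅)): 46×26 by 26×50 → 46×50, cost 46·26·50 = 59800; cumulative 64688
(W₁ (W₂ ((W₃ W₄) W₅))): 35×46 by 46×50 → 35×50, cost 35·46·50 = 80500; cumulative 145188
Total: 145188 scalar multiplications.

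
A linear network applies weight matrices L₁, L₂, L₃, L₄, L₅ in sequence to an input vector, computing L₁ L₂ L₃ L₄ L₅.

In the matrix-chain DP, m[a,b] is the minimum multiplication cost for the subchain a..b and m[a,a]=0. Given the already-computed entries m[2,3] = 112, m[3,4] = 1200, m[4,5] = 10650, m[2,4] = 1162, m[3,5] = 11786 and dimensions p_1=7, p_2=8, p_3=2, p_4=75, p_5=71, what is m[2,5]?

11756

m[2,5] = min over k∈[2,4] of m[2,k]+m[k+1,5]+p_{1}·p_k·p_{5}.
k=2: 0 + 11786 + 7·8·71 = 15762; k=3: 112 + 10650 + 7·2·71 = 11756; k=4: 1162 + 0 + 7·75·71 = 38437.
Minimum: 11756 at k=3.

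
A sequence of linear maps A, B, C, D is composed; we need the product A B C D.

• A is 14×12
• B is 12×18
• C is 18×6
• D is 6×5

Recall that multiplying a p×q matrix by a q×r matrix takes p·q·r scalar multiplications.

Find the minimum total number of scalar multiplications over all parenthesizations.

2460

Adjacent pairs: AB = 14·12·18 = 3024; BC = 12·18·6 = 1296; CD = 18·6·5 = 540.
Length 3: A..C: k=1: 0+1296+14·12·6=2304; k=2: 3024+0+14·18·6=4536 → min 2304 | B..D: k=2: 0+540+12·18·5=1620; k=3: 1296+0+12·6·5=1656 → min 1620.
Length 4: A..D: k=1: 0+1620+14·12·5=2460; k=2: 3024+540+14·18·5=4824; k=3: 2304+0+14·6·5=2724 → min 2460.
Optimal order: (A (B (C D))) with cost 2460.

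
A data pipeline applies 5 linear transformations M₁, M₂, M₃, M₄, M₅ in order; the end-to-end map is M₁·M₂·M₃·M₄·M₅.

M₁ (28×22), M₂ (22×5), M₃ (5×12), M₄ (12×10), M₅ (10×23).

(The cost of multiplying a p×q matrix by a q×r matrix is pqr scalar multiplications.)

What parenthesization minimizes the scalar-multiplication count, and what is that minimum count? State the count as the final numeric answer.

8050

Adjacent pairs: M₁M₂ = 28·22·5 = 3080; M₂M₃ = 22·5·12 = 1320; M₃M₄ = 5·12·10 = 600; M₄M₅ = 12·10·23 = 2760.
Length 3: M₁..M₃: k=1: 0+1320+28·22·12=8712; k=2: 3080+0+28·5·12=4760 → min 4760 | M₂..M₄: k=2: 0+600+22·5·10=1700; k=3: 1320+0+22·12·10=3960 → min 1700 | M₃..M₅: k=3: 0+2760+5·12·23=4140; k=4: 600+0+5·10·23=1750 → min 1750.
Length 4: M₁..M₄: k=1: 0+1700+28·22·10=7860; k=2: 3080+600+28·5·10=5080; k=3: 4760+0+28·12·10=8120 → min 5080 | M₂..M₅: k=2: 0+1750+22·5·23=4280; k=3: 1320+2760+22·12·23=10152; k=4: 1700+0+22·10·23=6760 → min 4280.
Length 5: M₁..M₅: k=1: 0+4280+28·22·23=18448; k=2: 3080+1750+28·5·23=8050; k=3: 4760+2760+28·12·23=15248; k=4: 5080+0+28·10·23=11520 → min 8050.
Optimal parenthesization: ((M₁·M₂)·((M₃·M₄)·M₅)) with cost 8050.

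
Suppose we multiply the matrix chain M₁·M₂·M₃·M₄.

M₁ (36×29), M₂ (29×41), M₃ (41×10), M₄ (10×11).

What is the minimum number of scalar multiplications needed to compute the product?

Adjacent pairs: M₁M₂ = 36·29·41 = 42804; M₂M₃ = 29·41·10 = 11890; M₃M₄ = 41·10·11 = 4510.
Length 3: M₁..M₃: k=1: 0+11890+36·29·10=22330; k=2: 42804+0+36·41·10=57564 → min 22330 | M₂..M₄: k=2: 0+4510+29·41·11=17589; k=3: 11890+0+29·10·11=15080 → min 15080.
Length 4: M₁..M₄: k=1: 0+15080+36·29·11=26564; k=2: 42804+4510+36·41·11=63550; k=3: 22330+0+36·10·11=26290 → min 26290.
Optimal order: ((M₁·(M₂·M₃))·M₄) with cost 26290.

26290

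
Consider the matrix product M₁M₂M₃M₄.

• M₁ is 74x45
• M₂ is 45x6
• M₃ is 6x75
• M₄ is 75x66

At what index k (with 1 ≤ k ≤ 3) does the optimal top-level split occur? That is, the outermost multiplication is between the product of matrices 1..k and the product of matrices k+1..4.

2

Adjacent pairs: M₁M₂ = 74·45·6 = 19980; M₂M₃ = 45·6·75 = 20250; M₃M₄ = 6·75·66 = 29700.
Length 3: M₁..M₃: k=1: 0+20250+74·45·75=270000; k=2: 19980+0+74·6·75=53280 → min 53280 | M₂..M₄: k=2: 0+29700+45·6·66=47520; k=3: 20250+0+45·75·66=243000 → min 47520.
Top-level splits: k=1: (M₁..M₁)·(M₂..M₄) → 0+47520+74·45·66 = 267300; k=2: (M₁..M₂)·(M₃..M₄) → 19980+29700+74·6·66 = 78984; k=3: (M₁..M₃)·(M₄..M₄) → 53280+0+74·75·66 = 419580.
Best split is after M₂, i.e. k = 2.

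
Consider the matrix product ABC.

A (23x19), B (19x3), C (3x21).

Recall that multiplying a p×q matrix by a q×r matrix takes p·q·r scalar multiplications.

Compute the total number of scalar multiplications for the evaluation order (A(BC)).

(BC): 19×3 by 3×21 → 19×21, cost 19·3·21 = 1197
(A(BC)): 23×19 by 19×21 → 23×21, cost 23·19·21 = 9177; cumulative 10374
Total: 10374 scalar multiplications.

10374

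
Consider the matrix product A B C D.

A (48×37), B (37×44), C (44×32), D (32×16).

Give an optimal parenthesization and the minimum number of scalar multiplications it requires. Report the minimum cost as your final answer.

76992

Adjacent pairs: AB = 48·37·44 = 78144; BC = 37·44·32 = 52096; CD = 44·32·16 = 22528.
Length 3: A..C: k=1: 0+52096+48·37·32=108928; k=2: 78144+0+48·44·32=145728 → min 108928 | B..D: k=2: 0+22528+37·44·16=48576; k=3: 52096+0+37·32·16=71040 → min 48576.
Length 4: A..D: k=1: 0+48576+48·37·16=76992; k=2: 78144+22528+48·44·16=134464; k=3: 108928+0+48·32·16=133504 → min 76992.
Optimal parenthesization: (A (B (C D))) with cost 76992.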